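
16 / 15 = 1.07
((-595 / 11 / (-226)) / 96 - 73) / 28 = -17421293 / 6682368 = -2.61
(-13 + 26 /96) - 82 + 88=-323 /48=-6.73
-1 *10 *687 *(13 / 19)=-89310 / 19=-4700.53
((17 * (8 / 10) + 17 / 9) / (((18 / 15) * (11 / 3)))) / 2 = 1.76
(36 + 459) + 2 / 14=3466 / 7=495.14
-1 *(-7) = 7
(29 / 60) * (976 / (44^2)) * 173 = 42.15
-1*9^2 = -81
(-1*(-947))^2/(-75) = -896809/75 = -11957.45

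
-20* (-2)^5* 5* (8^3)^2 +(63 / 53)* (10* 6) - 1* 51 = 44459623477 / 53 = 838860820.32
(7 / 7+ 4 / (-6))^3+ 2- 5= -80 / 27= -2.96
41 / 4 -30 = -79 / 4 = -19.75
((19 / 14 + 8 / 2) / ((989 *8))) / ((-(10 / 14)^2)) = -21 / 15824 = -0.00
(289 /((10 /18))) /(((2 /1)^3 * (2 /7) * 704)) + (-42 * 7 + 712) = 23559967 /56320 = 418.32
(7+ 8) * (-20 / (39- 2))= -300 / 37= -8.11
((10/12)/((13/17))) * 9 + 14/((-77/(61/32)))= 21647/2288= 9.46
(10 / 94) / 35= 1 / 329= 0.00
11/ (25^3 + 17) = 1/ 1422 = 0.00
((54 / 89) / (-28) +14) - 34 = -20.02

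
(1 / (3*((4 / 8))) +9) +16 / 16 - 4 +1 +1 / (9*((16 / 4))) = 277 / 36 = 7.69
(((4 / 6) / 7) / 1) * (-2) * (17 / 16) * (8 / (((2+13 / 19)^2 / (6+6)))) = -2888 / 1071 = -2.70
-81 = -81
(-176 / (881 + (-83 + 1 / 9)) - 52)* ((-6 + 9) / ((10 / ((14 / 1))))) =-219.33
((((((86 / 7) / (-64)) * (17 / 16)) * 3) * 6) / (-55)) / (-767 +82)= -6579 / 67513600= -0.00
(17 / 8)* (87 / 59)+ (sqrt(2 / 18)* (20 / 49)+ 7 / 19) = 4795895 / 1318296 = 3.64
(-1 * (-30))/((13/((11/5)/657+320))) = 2102422/2847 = 738.47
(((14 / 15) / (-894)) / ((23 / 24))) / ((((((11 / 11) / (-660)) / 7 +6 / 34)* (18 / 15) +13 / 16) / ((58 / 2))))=-170065280 / 5512353489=-0.03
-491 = -491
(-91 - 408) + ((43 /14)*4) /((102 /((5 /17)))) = -3028216 /6069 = -498.96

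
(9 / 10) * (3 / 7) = 27 / 70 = 0.39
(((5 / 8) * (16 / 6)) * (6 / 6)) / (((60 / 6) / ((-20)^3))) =-4000 / 3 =-1333.33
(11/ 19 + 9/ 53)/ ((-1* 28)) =-377/ 14098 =-0.03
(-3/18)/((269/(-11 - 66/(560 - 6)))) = 1540/223539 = 0.01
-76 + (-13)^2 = 93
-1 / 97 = -0.01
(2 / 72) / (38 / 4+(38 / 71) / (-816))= 2414 / 825531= 0.00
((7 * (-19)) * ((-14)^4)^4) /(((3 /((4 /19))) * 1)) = -60982693458662391808 /3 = -20327564486220797269.33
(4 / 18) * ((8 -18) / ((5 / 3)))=-4 / 3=-1.33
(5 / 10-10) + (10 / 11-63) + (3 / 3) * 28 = -959 / 22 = -43.59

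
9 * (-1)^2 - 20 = -11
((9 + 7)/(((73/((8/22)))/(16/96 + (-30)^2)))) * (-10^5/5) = -314240000/219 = -1434885.84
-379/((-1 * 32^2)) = 379/1024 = 0.37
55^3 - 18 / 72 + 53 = 665711 / 4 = 166427.75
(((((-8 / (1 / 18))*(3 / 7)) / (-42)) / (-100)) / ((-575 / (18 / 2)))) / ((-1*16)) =-0.00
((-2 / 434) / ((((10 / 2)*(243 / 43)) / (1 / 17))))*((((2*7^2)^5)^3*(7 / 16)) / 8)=-248113057919940377031198644992 / 640305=-387491988848971001368408.30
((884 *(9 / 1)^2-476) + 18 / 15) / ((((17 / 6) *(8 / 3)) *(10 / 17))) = 1600407 / 100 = 16004.07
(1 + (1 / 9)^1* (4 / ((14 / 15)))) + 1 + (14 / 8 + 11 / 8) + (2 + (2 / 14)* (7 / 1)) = 1445 / 168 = 8.60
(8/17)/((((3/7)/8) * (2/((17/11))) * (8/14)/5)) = 1960/33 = 59.39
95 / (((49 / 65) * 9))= 6175 / 441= 14.00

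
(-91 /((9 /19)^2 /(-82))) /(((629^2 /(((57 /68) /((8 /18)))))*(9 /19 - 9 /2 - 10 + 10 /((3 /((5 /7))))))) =-3403593557 /250015043284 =-0.01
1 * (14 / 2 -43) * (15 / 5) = -108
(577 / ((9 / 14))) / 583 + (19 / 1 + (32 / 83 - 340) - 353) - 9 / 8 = -2345433877 / 3484008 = -673.20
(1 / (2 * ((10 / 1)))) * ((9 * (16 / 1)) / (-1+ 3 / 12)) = -48 / 5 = -9.60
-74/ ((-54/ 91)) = 124.70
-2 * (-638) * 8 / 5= 10208 / 5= 2041.60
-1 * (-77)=77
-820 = -820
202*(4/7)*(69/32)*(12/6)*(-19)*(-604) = 39988122/7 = 5712588.86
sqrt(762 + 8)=27.75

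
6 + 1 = 7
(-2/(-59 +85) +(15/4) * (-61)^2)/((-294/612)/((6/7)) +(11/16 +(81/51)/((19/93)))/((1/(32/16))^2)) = 2109293037/5031572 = 419.21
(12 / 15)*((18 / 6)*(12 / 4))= 36 / 5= 7.20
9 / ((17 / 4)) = 36 / 17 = 2.12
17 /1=17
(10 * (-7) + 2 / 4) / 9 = -139 / 18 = -7.72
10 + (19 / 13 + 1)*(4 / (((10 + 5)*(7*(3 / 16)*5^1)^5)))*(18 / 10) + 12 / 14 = 15011636405228 / 1382638359375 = 10.86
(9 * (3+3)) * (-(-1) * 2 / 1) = 108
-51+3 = -48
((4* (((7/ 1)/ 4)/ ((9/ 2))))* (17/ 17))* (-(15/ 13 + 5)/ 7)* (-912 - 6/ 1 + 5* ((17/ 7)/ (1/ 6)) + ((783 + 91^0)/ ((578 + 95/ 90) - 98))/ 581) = 32394646400/ 28029183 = 1155.75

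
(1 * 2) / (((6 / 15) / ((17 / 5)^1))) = 17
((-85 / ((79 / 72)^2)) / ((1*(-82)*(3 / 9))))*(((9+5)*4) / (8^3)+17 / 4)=5762745 / 511762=11.26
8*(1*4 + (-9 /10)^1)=124 /5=24.80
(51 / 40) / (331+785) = 17 / 14880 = 0.00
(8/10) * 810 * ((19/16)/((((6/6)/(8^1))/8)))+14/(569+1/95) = 1331075609/27028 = 49248.02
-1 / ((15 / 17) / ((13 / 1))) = -221 / 15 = -14.73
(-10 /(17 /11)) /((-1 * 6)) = 55 /51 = 1.08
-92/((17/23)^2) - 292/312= -3817201/22542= -169.34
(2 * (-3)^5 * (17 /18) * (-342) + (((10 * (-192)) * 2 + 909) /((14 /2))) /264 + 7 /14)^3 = 904168759450936218260139 /233744896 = 3868186107691250.80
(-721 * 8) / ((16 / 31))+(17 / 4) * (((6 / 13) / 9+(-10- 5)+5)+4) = -873661 / 78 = -11200.78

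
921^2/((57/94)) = 26578218/19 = 1398853.58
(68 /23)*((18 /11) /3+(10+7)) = 13124 /253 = 51.87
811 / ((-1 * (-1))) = 811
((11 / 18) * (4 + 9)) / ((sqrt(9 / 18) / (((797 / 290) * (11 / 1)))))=1253681 * sqrt(2) / 5220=339.65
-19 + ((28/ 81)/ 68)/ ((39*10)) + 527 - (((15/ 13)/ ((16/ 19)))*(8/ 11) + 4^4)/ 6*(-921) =472077936019/ 11814660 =39956.96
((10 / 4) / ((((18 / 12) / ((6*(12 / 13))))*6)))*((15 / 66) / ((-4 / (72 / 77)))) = -900 / 11011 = -0.08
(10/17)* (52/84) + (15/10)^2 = 3733/1428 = 2.61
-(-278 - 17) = 295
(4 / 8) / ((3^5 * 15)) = 1 / 7290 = 0.00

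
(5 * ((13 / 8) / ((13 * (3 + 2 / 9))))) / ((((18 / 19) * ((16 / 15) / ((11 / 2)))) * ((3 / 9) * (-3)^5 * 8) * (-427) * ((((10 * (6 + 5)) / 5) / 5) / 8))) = 0.00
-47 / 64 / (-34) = 47 / 2176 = 0.02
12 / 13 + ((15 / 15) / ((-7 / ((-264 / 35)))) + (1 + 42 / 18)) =50966 / 9555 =5.33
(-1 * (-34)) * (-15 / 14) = -255 / 7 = -36.43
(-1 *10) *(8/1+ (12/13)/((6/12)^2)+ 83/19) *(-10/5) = 79340/247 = 321.21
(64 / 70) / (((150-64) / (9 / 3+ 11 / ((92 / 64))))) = 112 / 989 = 0.11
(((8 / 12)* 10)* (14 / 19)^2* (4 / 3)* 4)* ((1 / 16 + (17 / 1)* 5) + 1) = 599760 / 361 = 1661.39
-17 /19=-0.89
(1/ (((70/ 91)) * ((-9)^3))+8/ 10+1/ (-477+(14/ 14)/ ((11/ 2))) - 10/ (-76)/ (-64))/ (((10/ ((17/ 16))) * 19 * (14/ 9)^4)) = 1129752468639/ 1489686182297600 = 0.00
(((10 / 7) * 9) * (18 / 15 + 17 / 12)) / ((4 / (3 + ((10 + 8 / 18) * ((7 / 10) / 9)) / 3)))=311959 / 11340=27.51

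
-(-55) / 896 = 55 / 896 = 0.06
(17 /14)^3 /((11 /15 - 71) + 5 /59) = -4348005 /170432584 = -0.03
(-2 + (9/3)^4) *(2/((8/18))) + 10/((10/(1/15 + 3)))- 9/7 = 75029/210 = 357.28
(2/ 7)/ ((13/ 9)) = 18/ 91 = 0.20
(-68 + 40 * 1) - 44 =-72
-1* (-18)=18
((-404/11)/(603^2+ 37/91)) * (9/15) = -27573/454966270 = -0.00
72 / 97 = 0.74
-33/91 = -0.36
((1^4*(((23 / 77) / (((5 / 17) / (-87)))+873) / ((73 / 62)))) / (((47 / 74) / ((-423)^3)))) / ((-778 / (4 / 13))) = 4463855453055168 / 142126985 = 31407515.28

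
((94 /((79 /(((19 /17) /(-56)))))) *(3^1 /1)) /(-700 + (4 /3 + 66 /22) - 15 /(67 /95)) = 538479 /5418886816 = 0.00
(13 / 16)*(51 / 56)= 663 / 896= 0.74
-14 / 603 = -0.02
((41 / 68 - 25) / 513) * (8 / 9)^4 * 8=-4530176 / 19072827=-0.24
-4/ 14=-2/ 7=-0.29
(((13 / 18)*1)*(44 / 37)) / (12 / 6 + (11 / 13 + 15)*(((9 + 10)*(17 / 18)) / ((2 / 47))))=7436 / 57872107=0.00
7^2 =49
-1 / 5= -0.20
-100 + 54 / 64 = -3173 / 32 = -99.16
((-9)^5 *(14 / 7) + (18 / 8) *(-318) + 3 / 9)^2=508196468641 / 36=14116568573.36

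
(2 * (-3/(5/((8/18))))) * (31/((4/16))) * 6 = -1984/5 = -396.80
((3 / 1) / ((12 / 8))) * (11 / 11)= 2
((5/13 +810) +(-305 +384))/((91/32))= 369984/1183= 312.75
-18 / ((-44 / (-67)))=-603 / 22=-27.41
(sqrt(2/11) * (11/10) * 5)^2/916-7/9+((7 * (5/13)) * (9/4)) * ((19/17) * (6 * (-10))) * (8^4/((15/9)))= -3637767399745/3643848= -998331.27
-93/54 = -31/18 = -1.72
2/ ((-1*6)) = -1/ 3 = -0.33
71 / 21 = 3.38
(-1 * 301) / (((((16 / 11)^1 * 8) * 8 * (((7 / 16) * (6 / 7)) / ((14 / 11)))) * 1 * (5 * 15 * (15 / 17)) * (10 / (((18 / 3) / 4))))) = -35819 / 1440000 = -0.02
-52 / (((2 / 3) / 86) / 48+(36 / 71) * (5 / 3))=-22860864 / 371591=-61.52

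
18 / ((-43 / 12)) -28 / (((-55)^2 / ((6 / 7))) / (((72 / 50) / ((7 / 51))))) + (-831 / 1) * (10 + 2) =-227110122252 / 22763125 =-9977.11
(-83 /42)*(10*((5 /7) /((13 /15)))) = -10375 /637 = -16.29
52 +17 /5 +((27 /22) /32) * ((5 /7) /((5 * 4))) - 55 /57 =54.44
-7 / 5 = -1.40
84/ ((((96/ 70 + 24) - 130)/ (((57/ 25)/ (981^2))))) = -1862/ 978934995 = -0.00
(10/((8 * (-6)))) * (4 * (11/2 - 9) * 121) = 4235/12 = 352.92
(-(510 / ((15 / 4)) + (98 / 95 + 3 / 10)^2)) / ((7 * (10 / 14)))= -4973609 / 180500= -27.55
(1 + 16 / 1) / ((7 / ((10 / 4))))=85 / 14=6.07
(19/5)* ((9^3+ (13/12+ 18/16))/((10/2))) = 333431/600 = 555.72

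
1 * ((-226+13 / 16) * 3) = -675.56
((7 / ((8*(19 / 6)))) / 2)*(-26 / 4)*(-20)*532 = 9555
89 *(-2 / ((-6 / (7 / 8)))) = 623 / 24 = 25.96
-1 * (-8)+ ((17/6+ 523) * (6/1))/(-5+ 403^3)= 8.00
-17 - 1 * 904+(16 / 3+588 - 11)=-1016 / 3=-338.67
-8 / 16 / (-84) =0.01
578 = 578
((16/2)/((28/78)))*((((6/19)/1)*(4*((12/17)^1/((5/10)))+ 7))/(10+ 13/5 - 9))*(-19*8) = -447200/119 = -3757.98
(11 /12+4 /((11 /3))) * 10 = 1325 /66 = 20.08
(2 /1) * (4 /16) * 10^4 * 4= 20000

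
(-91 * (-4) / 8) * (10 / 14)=32.50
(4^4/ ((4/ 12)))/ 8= 96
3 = 3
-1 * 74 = -74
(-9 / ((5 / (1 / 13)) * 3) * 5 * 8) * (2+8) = -240 / 13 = -18.46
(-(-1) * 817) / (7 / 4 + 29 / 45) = 147060 / 431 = 341.21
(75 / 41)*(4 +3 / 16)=5025 / 656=7.66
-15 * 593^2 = -5274735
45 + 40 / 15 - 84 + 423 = 1160 / 3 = 386.67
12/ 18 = 0.67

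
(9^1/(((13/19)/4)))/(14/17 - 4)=-646/39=-16.56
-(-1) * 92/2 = 46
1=1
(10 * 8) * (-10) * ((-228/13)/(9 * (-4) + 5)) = -182400/403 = -452.61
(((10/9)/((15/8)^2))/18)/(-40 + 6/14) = -448/1009665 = -0.00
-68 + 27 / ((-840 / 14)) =-1369 / 20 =-68.45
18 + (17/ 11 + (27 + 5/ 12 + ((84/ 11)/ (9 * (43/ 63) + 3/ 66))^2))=5812540423/ 119883588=48.48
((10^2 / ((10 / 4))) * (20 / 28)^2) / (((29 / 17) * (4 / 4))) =17000 / 1421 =11.96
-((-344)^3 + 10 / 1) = 40707574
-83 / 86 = -0.97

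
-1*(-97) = 97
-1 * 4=-4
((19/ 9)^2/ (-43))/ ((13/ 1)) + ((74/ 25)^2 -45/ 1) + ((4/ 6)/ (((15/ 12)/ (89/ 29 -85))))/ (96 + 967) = -31656646846592/ 872384833125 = -36.29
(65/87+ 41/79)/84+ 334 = 96418795/288666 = 334.02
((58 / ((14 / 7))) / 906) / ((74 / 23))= 667 / 67044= 0.01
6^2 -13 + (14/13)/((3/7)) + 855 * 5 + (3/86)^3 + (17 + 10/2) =107225049421/24806184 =4322.51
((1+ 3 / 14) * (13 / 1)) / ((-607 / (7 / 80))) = -221 / 97120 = -0.00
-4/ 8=-1/ 2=-0.50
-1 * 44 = -44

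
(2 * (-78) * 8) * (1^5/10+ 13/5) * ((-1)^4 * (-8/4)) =33696/5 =6739.20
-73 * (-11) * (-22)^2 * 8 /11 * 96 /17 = 27134976 /17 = 1596175.06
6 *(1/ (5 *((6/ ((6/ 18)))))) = 1/ 15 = 0.07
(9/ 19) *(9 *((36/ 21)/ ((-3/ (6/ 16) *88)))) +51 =1193565/ 23408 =50.99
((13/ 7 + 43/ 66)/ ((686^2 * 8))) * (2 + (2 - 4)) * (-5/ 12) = 0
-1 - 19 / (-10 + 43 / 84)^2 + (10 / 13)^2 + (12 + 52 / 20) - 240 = -121316242952 / 536751605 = -226.02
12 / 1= 12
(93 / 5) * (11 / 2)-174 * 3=-4197 / 10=-419.70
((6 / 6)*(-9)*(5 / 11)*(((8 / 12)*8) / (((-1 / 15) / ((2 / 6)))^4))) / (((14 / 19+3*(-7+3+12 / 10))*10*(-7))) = -178125 / 7007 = -25.42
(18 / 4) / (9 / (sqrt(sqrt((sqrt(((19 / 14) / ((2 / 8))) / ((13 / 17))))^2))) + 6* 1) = -18* 646^(3 / 4)* 91^(1 / 4) / 2965- 81* 646^(1 / 4)* 91^(3 / 4) / 5930 + 27* sqrt(58786) / 2965 + 7752 / 2965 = 0.39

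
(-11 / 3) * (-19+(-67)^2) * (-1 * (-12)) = -196680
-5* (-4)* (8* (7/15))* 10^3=224000/3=74666.67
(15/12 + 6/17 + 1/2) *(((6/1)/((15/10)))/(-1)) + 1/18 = -2557/306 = -8.36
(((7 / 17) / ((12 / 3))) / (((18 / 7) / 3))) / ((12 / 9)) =49 / 544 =0.09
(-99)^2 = 9801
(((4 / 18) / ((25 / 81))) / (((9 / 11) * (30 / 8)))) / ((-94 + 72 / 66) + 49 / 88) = -7744 / 3047625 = -0.00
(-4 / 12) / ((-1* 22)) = 1 / 66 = 0.02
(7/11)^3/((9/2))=686/11979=0.06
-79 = -79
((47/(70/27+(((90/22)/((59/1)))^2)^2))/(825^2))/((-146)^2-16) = 68911432007/55108560276943437500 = 0.00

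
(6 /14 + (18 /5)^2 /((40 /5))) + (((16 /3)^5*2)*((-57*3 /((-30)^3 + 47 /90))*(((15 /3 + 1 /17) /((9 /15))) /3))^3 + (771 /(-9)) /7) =-750592345253687437343483099 /74016694133576067139981050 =-10.14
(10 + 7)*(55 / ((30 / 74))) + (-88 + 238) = 2456.33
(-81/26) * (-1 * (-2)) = -81/13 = -6.23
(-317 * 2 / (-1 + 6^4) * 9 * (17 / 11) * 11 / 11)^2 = 9409388004 / 202920025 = 46.37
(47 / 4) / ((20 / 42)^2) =20727 / 400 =51.82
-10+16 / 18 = -82 / 9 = -9.11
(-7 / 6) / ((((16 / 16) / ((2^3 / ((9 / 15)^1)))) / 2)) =-280 / 9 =-31.11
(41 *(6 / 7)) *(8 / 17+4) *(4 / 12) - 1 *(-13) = 7779 / 119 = 65.37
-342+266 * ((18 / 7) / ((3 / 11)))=2166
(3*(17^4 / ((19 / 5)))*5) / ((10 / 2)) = 1252815 / 19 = 65937.63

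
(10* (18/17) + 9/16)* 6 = 9099/136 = 66.90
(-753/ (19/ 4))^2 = 9072144/ 361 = 25130.59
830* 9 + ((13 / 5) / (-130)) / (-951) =355198501 / 47550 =7470.00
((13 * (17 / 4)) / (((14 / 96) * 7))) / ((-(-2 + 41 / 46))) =2392 / 49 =48.82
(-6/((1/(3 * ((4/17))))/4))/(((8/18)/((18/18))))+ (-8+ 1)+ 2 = -733/17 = -43.12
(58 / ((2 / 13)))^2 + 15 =142144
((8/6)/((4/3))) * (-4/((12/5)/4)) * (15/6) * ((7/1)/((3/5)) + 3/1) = -2200/9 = -244.44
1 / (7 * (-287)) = -1 / 2009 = -0.00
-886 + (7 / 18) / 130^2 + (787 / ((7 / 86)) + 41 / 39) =18704454649 / 2129400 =8783.91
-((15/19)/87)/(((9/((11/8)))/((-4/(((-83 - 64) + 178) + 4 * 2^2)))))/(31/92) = 2530/7225263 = 0.00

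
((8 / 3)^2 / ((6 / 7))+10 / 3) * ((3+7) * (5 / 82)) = 7850 / 1107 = 7.09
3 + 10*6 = 63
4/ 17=0.24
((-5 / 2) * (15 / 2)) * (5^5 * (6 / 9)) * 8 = -312500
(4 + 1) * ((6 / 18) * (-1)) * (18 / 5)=-6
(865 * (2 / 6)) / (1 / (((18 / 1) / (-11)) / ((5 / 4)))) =-4152 / 11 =-377.45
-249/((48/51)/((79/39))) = -111469/208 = -535.91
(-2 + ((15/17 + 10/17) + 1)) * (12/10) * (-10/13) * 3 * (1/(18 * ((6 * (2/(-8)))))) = 32/663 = 0.05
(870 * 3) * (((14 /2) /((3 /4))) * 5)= 121800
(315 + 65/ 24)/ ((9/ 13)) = 99125/ 216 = 458.91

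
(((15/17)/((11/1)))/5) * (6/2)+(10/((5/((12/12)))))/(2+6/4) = 811/1309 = 0.62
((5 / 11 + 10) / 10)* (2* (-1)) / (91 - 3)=-0.02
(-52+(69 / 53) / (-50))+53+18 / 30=4171 / 2650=1.57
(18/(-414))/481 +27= 298700/11063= 27.00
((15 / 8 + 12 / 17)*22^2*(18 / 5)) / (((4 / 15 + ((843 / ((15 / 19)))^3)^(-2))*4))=4215.87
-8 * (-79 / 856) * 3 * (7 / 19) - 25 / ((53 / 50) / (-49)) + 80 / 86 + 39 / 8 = 43080731641 / 37065656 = 1162.28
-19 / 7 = -2.71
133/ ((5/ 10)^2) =532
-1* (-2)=2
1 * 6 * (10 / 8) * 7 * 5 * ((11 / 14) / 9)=275 / 12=22.92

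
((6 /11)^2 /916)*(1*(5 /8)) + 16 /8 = 443389 /221672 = 2.00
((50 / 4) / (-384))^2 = 625 / 589824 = 0.00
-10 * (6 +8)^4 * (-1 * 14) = 5378240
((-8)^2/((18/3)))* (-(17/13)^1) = -544/39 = -13.95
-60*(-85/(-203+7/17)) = -7225/287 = -25.17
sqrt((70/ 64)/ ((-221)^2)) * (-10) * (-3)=15 * sqrt(70)/ 884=0.14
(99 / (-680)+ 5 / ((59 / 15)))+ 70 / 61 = 5563099 / 2447320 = 2.27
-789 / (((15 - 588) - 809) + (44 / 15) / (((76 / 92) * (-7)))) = 1574055 / 2758102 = 0.57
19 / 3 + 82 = 265 / 3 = 88.33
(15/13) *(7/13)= 105/169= 0.62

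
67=67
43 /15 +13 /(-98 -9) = 4406 /1605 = 2.75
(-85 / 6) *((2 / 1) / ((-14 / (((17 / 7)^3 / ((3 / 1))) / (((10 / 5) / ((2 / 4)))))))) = 417605 / 172872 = 2.42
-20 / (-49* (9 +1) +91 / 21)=0.04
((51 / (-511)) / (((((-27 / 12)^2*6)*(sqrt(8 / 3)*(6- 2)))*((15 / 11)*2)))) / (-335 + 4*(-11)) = 187*sqrt(6) / 941231340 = 0.00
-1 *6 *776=-4656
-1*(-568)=568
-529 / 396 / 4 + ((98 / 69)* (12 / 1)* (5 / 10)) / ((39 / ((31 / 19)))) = 202879 / 8998704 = 0.02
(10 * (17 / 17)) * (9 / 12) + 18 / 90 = 77 / 10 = 7.70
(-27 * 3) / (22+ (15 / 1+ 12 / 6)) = -27 / 13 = -2.08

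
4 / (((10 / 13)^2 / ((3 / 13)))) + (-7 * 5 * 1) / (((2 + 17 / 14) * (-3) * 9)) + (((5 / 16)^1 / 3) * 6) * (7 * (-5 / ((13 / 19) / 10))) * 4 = -100841824 / 78975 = -1276.88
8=8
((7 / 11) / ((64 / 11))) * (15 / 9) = 35 / 192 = 0.18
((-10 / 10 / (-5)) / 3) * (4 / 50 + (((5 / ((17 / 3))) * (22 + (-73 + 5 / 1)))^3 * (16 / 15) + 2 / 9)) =-78841825916 / 16581375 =-4754.84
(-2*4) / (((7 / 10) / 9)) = -720 / 7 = -102.86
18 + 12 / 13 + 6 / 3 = 272 / 13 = 20.92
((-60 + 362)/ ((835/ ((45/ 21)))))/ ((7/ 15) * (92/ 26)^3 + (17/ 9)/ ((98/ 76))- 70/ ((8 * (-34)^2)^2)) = 0.04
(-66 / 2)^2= 1089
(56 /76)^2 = 196 /361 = 0.54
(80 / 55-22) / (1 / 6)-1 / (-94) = -127453 / 1034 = -123.26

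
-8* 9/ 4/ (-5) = 18/ 5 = 3.60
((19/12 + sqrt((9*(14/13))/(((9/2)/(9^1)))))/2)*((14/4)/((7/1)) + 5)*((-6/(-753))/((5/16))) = 418/3765 + 528*sqrt(91)/16315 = 0.42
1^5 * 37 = 37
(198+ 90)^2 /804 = 6912 /67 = 103.16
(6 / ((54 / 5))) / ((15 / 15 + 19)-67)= -5 / 423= -0.01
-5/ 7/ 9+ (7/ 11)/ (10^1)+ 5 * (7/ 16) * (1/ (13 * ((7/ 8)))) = 7954/ 45045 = 0.18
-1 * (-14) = 14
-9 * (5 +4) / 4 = -81 / 4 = -20.25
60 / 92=15 / 23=0.65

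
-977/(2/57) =-55689/2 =-27844.50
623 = 623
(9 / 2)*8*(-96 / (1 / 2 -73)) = 6912 / 145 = 47.67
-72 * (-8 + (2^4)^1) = -576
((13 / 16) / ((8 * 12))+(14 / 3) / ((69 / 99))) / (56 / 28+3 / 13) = 106171 / 35328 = 3.01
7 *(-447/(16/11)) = -34419/16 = -2151.19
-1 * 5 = -5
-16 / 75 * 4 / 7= -64 / 525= -0.12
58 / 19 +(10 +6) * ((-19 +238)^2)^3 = 33538085893263082 / 19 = 1765162415434899.05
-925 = -925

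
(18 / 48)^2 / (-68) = -9 / 4352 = -0.00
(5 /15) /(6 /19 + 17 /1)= 19 /987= 0.02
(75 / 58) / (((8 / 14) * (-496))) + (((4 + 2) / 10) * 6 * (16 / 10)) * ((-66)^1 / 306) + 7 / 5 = 7486699 / 48905600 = 0.15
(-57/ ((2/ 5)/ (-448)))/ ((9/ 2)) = 42560/ 3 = 14186.67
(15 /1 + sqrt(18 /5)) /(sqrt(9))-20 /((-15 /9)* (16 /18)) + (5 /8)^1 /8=sqrt(10) /5 + 1189 /64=19.21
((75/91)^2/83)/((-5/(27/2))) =-30375/1374646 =-0.02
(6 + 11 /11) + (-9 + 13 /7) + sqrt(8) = -1 /7 + 2 * sqrt(2) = 2.69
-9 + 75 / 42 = -7.21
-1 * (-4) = 4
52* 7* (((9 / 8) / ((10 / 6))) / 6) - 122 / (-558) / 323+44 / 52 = 979317299 / 23430420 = 41.80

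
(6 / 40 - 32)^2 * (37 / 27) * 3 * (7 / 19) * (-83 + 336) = 26588825263 / 68400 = 388725.52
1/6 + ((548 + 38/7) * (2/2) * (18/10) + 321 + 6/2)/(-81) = -16.13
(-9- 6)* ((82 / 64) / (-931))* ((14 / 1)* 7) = 615 / 304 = 2.02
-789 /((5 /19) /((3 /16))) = -44973 /80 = -562.16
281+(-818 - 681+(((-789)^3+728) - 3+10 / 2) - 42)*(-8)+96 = 3929359417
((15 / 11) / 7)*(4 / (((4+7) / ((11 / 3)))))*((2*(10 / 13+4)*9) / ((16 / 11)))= 1395 / 91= 15.33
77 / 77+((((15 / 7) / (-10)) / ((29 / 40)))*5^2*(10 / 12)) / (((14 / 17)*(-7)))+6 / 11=285974 / 109417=2.61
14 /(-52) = -7 /26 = -0.27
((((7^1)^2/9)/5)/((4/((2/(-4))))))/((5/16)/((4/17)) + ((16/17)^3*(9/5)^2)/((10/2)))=-48147400/660908601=-0.07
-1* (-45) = 45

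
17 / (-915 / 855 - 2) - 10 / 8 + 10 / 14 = -4251 / 700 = -6.07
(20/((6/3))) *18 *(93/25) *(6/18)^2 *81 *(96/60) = 241056/25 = 9642.24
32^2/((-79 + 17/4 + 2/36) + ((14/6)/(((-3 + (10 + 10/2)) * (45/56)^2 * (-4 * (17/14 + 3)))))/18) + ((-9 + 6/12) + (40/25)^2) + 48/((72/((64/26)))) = -101534977905253/5638333137450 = -18.01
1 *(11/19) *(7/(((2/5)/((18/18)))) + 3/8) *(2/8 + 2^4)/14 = 102245/8512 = 12.01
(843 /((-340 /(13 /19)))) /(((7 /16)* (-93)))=0.04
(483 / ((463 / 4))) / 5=1932 / 2315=0.83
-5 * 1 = -5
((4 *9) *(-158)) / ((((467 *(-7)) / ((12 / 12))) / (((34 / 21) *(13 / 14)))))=419016 / 160181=2.62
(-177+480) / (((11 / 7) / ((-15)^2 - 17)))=441168 / 11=40106.18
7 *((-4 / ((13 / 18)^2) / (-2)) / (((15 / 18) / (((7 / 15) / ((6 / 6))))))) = 63504 / 4225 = 15.03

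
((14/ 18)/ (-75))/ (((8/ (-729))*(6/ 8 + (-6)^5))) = -9/ 74050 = -0.00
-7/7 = -1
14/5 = 2.80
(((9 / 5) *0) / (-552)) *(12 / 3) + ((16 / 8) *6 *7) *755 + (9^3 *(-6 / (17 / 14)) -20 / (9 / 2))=9151456 / 153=59813.44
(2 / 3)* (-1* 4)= -8 / 3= -2.67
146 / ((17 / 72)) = 10512 / 17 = 618.35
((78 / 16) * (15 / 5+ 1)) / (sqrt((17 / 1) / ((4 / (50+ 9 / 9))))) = 13 * sqrt(3) / 17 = 1.32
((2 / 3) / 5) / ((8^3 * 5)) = 1 / 19200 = 0.00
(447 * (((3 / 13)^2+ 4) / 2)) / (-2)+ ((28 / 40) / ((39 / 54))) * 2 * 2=-1517871 / 3380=-449.07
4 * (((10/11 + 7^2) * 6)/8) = 1647/11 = 149.73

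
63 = 63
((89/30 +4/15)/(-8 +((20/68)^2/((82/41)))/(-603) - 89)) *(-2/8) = 5634633/676156460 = 0.01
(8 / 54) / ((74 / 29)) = 58 / 999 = 0.06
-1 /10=-0.10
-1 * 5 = -5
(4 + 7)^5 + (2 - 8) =161045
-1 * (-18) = 18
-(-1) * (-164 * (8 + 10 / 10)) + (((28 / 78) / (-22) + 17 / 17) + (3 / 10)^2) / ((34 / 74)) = -1473.66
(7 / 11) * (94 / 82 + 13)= 4060 / 451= 9.00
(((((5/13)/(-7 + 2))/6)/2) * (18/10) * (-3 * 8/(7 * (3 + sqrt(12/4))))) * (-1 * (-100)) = 180/91-60 * sqrt(3)/91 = 0.84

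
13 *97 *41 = 51701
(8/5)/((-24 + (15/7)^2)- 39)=-196/7155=-0.03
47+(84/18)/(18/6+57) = 4237/90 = 47.08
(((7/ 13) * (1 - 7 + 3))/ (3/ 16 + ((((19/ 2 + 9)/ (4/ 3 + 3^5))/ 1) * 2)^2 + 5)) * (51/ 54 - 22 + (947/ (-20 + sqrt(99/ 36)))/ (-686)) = 884951058732616/ 136014820067217 - 24423008784 * sqrt(11)/ 45338273355739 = 6.50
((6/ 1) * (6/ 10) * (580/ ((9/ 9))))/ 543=696/ 181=3.85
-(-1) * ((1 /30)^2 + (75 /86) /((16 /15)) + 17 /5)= 1306109 /309600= 4.22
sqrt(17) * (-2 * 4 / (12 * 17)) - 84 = -84 - 2 * sqrt(17) / 51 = -84.16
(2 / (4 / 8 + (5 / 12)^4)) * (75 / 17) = 3110400 / 186881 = 16.64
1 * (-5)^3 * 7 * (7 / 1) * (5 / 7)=-4375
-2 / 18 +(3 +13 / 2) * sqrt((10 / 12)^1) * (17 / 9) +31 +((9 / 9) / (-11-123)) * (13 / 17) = 323 * sqrt(30) / 108 +633167 / 20502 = 47.26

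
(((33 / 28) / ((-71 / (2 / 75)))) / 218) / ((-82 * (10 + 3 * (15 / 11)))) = 121 / 68853883000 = 0.00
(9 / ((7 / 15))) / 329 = 135 / 2303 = 0.06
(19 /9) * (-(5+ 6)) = -209 /9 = -23.22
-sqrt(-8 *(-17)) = -2 *sqrt(34) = -11.66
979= 979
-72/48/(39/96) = -3.69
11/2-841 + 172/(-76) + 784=-2043/38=-53.76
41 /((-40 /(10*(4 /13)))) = -41 /13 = -3.15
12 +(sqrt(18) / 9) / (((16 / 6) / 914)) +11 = 23 +457 * sqrt(2) / 4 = 184.57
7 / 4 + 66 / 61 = 691 / 244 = 2.83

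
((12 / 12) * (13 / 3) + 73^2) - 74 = 15778 / 3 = 5259.33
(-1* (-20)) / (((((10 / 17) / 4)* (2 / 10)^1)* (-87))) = -680 / 87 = -7.82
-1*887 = -887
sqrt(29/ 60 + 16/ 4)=sqrt(4035)/ 30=2.12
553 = 553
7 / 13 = 0.54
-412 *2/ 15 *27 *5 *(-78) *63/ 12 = 3036852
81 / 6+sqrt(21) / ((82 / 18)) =14.51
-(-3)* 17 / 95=51 / 95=0.54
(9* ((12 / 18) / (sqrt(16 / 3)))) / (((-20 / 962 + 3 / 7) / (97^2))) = 95040309* sqrt(3) / 2746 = 59947.07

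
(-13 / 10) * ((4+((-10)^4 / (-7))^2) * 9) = -23877597.82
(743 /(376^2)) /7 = 743 /989632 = 0.00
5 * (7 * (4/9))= 140/9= 15.56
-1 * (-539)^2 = -290521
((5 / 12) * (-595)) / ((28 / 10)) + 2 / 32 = -4247 / 48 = -88.48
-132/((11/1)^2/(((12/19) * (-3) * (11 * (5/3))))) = 720/19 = 37.89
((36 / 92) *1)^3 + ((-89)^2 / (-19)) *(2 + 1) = -289110570 / 231173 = -1250.62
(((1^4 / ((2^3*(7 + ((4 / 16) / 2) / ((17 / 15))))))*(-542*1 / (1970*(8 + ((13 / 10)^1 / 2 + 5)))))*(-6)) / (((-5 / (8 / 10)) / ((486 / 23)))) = -71648064 / 9967860175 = -0.01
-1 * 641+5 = -636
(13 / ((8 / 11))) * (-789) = -112827 / 8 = -14103.38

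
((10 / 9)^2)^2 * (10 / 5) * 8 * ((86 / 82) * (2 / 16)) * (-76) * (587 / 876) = -9591580000 / 58911219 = -162.81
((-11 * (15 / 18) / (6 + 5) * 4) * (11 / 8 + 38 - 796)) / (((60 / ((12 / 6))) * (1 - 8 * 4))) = -6053 / 2232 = -2.71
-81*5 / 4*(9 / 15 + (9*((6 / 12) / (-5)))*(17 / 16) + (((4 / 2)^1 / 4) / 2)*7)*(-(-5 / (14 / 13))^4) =65572.42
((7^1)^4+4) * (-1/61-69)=-10125050/61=-165984.43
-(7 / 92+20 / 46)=-47 / 92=-0.51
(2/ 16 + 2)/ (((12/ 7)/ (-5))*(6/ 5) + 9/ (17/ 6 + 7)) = 10325/ 2448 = 4.22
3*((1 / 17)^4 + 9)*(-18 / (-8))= 10147815 / 167042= 60.75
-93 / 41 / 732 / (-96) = 31 / 960384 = 0.00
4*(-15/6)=-10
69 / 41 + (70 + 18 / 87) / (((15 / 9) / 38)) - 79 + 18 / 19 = 172182676 / 112955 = 1524.35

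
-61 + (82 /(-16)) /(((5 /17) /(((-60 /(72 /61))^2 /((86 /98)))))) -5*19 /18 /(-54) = -17176611023 /334368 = -51370.38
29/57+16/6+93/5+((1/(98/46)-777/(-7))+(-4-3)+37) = 2279714/13965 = 163.24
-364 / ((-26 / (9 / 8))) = 63 / 4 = 15.75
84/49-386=-2690/7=-384.29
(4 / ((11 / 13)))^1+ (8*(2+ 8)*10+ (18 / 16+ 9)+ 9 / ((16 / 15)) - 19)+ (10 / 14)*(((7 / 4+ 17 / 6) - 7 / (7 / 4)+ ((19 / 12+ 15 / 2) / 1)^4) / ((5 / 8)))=1713396197 / 199584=8584.84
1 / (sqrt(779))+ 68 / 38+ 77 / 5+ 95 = sqrt(779) / 779+ 10658 / 95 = 112.23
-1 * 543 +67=-476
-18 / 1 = -18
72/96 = 3/4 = 0.75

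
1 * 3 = 3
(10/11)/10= 1/11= 0.09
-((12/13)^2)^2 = -20736/28561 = -0.73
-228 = -228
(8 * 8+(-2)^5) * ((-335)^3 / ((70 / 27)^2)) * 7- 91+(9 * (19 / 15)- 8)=-43851248466 / 35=-1252892813.31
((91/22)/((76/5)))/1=455/1672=0.27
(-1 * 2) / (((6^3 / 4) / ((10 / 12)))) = -5 / 162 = -0.03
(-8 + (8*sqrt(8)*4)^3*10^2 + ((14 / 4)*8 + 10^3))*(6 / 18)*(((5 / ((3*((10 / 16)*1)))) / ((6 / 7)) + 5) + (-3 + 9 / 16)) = 69445 / 36 + 2677145600*sqrt(2) / 27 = 140226211.10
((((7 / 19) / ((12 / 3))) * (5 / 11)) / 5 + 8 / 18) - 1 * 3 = -19165 / 7524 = -2.55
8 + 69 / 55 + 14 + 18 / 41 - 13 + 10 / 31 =770084 / 69905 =11.02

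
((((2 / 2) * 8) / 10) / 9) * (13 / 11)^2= 676 / 5445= 0.12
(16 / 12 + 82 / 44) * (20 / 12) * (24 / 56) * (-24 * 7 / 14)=-2110 / 77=-27.40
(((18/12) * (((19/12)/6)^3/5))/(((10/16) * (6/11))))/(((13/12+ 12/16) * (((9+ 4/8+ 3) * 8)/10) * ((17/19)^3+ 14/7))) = 0.00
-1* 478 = -478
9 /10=0.90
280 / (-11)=-25.45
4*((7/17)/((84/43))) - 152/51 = -109/51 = -2.14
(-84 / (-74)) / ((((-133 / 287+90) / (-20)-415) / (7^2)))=-0.13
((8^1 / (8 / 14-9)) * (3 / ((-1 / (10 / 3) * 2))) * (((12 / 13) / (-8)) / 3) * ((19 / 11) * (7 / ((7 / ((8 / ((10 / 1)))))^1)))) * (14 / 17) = -29792 / 143429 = -0.21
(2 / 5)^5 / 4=8 / 3125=0.00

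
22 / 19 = 1.16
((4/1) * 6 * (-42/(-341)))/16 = 63/341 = 0.18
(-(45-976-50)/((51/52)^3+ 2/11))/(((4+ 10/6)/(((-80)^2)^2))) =186445938032640000/29586409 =6301742737.10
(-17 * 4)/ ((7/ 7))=-68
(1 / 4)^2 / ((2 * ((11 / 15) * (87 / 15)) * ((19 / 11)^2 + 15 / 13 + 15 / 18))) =32175 / 21767632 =0.00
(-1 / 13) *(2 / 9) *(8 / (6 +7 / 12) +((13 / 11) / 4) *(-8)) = 1996 / 101673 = 0.02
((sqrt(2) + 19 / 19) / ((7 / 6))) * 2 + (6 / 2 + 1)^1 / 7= 16 / 7 + 12 * sqrt(2) / 7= 4.71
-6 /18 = -0.33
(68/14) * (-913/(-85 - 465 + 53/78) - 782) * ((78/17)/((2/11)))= -28687350120/299929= -95647.14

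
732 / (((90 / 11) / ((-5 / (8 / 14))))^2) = 361669 / 432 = 837.20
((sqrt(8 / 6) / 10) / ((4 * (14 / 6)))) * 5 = sqrt(3) / 28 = 0.06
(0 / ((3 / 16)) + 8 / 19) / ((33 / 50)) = 400 / 627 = 0.64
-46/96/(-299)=1/624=0.00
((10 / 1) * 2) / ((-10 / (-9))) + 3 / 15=91 / 5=18.20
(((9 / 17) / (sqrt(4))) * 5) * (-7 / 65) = -63 / 442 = -0.14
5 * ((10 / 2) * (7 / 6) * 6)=175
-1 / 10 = -0.10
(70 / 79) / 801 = 70 / 63279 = 0.00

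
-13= -13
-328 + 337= 9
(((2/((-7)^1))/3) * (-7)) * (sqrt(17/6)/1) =sqrt(102)/9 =1.12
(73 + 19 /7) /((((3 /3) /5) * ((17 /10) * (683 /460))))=12190000 /81277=149.98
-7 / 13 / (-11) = 7 / 143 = 0.05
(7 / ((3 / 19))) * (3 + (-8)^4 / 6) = 273581 / 9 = 30397.89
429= 429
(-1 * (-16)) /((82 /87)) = 16.98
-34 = -34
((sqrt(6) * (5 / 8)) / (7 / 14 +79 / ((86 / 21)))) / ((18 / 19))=4085 * sqrt(6) / 122544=0.08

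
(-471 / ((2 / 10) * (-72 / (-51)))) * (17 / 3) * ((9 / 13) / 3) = -226865 / 104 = -2181.39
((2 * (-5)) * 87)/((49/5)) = -4350/49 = -88.78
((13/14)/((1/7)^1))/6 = 13/12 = 1.08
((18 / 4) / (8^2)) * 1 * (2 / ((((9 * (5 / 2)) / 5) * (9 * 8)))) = 0.00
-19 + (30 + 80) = 91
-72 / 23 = -3.13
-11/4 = -2.75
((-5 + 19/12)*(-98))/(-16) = -20.93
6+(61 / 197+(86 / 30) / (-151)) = 2806924 / 446205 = 6.29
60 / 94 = 30 / 47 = 0.64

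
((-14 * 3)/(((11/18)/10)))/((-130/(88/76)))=1512/247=6.12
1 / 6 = 0.17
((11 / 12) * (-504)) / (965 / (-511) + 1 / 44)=3462536 / 13983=247.62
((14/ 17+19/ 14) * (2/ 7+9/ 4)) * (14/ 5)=36849/ 2380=15.48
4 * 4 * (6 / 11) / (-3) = -32 / 11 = -2.91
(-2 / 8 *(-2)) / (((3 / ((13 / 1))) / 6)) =13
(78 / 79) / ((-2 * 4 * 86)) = -39 / 27176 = -0.00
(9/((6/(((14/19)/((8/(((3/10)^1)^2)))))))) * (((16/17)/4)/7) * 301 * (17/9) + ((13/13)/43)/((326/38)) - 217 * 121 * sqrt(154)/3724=6401327/26634200 - 3751 * sqrt(154)/532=-87.26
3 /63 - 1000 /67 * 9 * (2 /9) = -41933 /1407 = -29.80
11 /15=0.73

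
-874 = -874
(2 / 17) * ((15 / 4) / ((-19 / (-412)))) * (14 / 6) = 7210 / 323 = 22.32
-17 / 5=-3.40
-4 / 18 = -2 / 9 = -0.22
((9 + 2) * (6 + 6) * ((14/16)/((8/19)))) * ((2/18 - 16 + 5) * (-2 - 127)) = 3082541/8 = 385317.62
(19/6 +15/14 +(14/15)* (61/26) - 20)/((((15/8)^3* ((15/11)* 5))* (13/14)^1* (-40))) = 26084608/3208359375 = 0.01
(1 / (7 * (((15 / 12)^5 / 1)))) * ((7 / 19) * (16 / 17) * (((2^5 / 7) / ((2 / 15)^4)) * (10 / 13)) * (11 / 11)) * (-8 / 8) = -5308416 / 29393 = -180.60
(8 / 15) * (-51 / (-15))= 136 / 75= 1.81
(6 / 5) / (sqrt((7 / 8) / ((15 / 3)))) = 12*sqrt(70) / 35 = 2.87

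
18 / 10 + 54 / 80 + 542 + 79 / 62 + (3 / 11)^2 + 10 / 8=547.07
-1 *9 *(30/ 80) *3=-81/ 8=-10.12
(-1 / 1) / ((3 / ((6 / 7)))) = -0.29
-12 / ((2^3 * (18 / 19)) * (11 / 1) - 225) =76 / 897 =0.08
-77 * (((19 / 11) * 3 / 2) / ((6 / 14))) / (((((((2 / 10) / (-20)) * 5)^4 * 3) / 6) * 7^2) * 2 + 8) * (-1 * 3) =174.56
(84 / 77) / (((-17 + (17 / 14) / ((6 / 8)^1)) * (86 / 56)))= -7056 / 152779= -0.05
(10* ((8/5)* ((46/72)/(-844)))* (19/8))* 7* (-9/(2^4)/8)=3059/216064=0.01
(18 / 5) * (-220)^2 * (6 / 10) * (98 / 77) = 133056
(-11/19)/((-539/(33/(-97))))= -33/90307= -0.00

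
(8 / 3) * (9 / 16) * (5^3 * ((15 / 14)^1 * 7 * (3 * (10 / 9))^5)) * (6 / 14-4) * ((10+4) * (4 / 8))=-390625000 / 27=-14467592.59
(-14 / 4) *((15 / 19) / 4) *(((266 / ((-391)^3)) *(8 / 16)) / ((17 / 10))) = 3675 / 4064800028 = 0.00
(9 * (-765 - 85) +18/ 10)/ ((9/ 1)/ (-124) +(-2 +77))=-1580628/ 15485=-102.07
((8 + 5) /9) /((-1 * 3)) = -13 /27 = -0.48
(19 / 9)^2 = 361 / 81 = 4.46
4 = 4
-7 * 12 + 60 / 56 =-1161 / 14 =-82.93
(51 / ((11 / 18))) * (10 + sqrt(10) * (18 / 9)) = 1836 * sqrt(10) / 11 + 9180 / 11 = 1362.36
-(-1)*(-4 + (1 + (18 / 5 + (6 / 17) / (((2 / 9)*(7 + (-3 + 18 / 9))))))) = 147 / 170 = 0.86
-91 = -91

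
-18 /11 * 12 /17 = -216 /187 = -1.16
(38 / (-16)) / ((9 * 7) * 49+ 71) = -19 / 25264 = -0.00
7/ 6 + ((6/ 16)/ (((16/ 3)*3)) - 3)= -1.81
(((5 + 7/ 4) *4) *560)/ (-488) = -30.98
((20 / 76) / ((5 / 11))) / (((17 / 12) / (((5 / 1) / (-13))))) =-660 / 4199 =-0.16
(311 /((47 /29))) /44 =9019 /2068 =4.36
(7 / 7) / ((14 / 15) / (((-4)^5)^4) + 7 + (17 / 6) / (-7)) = 19241453486080 / 126901967039163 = 0.15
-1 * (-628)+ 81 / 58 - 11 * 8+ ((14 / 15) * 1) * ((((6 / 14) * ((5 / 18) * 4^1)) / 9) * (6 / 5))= 4239599 / 7830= 541.46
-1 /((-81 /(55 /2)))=55 /162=0.34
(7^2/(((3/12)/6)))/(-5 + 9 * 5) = 29.40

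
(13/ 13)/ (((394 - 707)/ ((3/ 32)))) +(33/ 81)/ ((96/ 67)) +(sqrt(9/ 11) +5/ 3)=3 * sqrt(11)/ 11 +791299/ 405648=2.86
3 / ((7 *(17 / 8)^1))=24 / 119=0.20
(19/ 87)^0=1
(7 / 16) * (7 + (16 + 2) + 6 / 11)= 1967 / 176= 11.18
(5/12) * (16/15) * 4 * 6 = 10.67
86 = 86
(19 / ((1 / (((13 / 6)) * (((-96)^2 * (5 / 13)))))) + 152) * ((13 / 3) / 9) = 1898936 / 27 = 70330.96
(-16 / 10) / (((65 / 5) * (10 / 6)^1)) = -24 / 325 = -0.07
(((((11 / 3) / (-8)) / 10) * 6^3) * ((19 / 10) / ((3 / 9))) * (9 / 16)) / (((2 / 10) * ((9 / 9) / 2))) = -50787 / 160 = -317.42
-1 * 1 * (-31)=31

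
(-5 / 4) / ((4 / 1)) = -5 / 16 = -0.31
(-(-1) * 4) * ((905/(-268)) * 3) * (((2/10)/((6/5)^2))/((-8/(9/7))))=13575/15008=0.90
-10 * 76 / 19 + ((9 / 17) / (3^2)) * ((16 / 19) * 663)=-136 / 19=-7.16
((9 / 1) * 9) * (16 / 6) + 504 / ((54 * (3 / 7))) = 2140 / 9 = 237.78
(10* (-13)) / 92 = -65 / 46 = -1.41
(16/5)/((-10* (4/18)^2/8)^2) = 104976/125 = 839.81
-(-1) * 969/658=969/658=1.47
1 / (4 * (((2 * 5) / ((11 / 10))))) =11 / 400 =0.03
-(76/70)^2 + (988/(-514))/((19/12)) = -753308/314825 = -2.39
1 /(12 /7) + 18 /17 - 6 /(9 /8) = -251 /68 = -3.69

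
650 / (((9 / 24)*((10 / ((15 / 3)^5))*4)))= 406250 / 3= 135416.67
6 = 6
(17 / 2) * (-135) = -2295 / 2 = -1147.50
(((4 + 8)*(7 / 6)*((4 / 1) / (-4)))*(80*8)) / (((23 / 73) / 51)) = -33358080 / 23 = -1450351.30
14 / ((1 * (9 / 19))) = 266 / 9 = 29.56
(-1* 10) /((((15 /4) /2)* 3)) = -16 /9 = -1.78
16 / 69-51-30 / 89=-313837 / 6141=-51.11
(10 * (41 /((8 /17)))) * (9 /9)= 3485 /4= 871.25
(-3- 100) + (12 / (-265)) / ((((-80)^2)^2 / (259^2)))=-279501001243 / 2713600000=-103.00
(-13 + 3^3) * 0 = 0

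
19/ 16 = 1.19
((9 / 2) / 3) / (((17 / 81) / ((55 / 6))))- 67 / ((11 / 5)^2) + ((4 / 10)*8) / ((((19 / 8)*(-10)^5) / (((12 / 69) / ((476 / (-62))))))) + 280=130437433010657 / 393272687500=331.67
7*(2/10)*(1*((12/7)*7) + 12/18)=266/15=17.73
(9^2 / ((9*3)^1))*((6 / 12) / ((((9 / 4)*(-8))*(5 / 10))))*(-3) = 1 / 2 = 0.50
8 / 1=8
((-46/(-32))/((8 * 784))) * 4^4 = 0.06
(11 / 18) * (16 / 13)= 88 / 117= 0.75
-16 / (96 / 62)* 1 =-31 / 3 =-10.33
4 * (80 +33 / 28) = 2273 / 7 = 324.71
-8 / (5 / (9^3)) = -5832 / 5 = -1166.40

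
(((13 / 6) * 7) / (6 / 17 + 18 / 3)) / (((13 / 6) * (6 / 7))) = 833 / 648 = 1.29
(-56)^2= 3136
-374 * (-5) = 1870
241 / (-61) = -241 / 61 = -3.95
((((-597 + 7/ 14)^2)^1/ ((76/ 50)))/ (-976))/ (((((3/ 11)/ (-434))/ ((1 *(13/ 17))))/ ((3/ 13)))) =67353.63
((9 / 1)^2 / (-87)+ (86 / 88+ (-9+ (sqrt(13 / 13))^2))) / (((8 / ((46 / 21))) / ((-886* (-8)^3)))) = -2206040768 / 2233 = -987926.90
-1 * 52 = -52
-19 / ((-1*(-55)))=-19 / 55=-0.35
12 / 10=6 / 5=1.20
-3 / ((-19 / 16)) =2.53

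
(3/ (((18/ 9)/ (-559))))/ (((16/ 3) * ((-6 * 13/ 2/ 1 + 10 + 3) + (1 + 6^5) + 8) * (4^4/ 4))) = -0.00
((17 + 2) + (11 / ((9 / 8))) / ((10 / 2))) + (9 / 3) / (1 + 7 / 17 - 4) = 19.80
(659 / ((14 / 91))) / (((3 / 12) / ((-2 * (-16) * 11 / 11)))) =548288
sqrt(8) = 2 * sqrt(2) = 2.83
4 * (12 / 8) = 6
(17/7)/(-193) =-17/1351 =-0.01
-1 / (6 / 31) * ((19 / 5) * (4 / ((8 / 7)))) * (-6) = 4123 / 10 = 412.30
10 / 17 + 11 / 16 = 347 / 272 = 1.28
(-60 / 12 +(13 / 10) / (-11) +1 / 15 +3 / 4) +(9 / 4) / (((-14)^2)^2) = -109061539 / 25354560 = -4.30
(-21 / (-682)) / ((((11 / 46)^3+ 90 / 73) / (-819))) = -61103988036 / 3020374423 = -20.23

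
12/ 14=6/ 7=0.86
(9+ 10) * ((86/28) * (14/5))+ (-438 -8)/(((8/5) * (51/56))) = -36383/255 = -142.68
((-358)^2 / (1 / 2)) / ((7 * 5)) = 256328 / 35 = 7323.66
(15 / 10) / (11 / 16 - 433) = -24 / 6917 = -0.00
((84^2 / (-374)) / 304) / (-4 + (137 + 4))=-441 / 973522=-0.00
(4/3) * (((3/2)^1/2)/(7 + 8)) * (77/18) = 77/270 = 0.29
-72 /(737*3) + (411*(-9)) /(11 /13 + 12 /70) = -1240415277 /341231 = -3635.12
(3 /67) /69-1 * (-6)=9247 /1541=6.00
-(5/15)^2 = -1/9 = -0.11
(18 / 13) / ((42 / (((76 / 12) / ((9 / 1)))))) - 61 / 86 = -48325 / 70434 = -0.69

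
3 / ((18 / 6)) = 1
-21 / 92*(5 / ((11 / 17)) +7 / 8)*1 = -1.96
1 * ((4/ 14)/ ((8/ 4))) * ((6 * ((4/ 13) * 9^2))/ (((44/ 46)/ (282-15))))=5969052/ 1001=5963.09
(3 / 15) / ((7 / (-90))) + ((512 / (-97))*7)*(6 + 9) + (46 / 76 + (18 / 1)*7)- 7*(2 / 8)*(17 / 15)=-432.18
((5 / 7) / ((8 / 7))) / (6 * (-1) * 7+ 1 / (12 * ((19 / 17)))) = -285 / 19118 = -0.01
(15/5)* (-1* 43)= -129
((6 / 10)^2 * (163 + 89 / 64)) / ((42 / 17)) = 76653 / 3200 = 23.95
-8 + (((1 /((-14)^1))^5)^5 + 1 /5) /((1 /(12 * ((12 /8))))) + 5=67498193708772559671772839891 /112496989514620932786288066560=0.60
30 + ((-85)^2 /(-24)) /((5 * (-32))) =24485 /768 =31.88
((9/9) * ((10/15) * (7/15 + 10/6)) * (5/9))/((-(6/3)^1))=-32/81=-0.40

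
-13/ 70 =-0.19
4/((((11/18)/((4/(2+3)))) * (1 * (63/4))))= 128/385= 0.33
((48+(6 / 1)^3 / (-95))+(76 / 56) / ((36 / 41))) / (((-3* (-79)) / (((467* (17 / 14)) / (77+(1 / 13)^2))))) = 3036757917271 / 2067480041760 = 1.47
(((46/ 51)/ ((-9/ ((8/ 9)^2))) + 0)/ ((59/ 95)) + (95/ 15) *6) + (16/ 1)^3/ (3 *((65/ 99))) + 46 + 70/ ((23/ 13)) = 7224281226634/ 3279373695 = 2202.95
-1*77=-77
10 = 10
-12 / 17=-0.71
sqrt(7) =2.65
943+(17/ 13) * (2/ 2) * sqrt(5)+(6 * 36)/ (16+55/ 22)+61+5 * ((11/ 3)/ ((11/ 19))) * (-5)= 17 * sqrt(5)/ 13+95165/ 111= 860.27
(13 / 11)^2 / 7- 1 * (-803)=680310 / 847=803.20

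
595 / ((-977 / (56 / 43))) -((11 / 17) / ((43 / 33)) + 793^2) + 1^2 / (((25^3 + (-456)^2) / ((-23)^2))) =-100404978605377171 / 159664359907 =-628850.29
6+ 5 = 11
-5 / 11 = -0.45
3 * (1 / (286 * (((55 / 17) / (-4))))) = -102 / 7865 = -0.01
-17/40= -0.42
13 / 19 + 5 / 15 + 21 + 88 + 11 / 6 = 12751 / 114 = 111.85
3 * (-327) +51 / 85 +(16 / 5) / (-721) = -3534358 / 3605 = -980.40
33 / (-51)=-11 / 17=-0.65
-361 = -361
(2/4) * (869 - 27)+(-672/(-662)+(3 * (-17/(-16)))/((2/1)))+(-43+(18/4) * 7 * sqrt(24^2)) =12038961/10592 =1136.61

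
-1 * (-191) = 191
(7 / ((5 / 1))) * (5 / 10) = 7 / 10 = 0.70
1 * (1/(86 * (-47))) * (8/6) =-2/6063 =-0.00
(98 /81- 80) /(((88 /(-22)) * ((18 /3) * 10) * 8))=3191 /77760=0.04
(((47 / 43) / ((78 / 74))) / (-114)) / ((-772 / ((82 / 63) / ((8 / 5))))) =356495 / 37192532832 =0.00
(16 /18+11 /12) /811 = 65 /29196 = 0.00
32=32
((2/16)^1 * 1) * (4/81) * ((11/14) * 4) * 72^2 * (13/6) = 4576/21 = 217.90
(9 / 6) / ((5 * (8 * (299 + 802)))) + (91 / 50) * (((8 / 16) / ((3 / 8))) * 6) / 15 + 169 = 374275483 / 2202000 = 169.97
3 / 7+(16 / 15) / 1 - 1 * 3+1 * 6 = 472 / 105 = 4.50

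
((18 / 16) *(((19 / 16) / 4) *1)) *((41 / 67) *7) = 49077 / 34304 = 1.43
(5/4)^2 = 25/16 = 1.56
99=99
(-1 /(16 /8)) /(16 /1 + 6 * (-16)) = 1 /160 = 0.01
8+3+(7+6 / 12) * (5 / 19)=493 / 38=12.97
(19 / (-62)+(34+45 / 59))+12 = 169937 / 3658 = 46.46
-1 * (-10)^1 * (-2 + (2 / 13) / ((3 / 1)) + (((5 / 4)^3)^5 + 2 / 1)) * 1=5961665152615 / 20937965568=284.73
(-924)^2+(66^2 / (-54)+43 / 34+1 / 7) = 609539473 / 714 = 853696.74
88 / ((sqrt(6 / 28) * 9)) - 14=-14 +88 * sqrt(42) / 27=7.12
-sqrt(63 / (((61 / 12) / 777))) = -126*sqrt(2257) / 61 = -98.13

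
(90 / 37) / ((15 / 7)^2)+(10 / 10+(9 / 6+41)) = 16291 / 370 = 44.03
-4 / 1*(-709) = 2836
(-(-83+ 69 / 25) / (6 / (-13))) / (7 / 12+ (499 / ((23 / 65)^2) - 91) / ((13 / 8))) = -0.07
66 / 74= 33 / 37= 0.89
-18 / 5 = -3.60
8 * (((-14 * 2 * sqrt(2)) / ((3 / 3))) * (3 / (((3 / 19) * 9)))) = -668.77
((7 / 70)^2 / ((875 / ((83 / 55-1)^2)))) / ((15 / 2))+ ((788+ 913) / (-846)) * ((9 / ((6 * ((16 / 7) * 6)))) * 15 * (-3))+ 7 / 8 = 10.77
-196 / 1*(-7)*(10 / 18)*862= 5913320 / 9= 657035.56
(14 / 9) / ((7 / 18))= 4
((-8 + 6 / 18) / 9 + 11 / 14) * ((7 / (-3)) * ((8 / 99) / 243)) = 100 / 1948617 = 0.00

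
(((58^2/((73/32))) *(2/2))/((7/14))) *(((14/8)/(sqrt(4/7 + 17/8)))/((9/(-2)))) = -1507072 *sqrt(2114)/99207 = -698.46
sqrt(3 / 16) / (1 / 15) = 6.50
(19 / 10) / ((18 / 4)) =19 / 45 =0.42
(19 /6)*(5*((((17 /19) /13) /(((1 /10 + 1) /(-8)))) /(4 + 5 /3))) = -200 /143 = -1.40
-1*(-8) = 8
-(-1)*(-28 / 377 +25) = 9397 / 377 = 24.93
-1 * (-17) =17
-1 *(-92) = 92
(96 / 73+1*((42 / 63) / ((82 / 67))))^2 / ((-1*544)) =-278856601 / 43858607904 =-0.01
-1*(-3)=3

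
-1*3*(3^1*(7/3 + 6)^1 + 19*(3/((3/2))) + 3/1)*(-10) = 1980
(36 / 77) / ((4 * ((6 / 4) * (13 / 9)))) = 54 / 1001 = 0.05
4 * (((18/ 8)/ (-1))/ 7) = -1.29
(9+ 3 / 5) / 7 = 48 / 35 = 1.37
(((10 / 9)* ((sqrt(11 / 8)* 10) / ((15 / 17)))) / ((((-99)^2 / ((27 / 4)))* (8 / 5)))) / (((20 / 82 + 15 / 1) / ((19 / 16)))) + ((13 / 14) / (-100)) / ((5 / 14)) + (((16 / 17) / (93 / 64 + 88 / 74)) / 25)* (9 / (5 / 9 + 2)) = 13243* sqrt(22) / 125452800 + 29574229 / 1223243500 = 0.02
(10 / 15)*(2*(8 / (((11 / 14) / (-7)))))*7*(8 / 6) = -87808 / 99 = -886.95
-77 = -77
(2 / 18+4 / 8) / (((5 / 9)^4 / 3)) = 24057 / 1250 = 19.25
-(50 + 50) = -100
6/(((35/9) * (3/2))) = 36/35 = 1.03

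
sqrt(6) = 2.45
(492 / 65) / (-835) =-492 / 54275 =-0.01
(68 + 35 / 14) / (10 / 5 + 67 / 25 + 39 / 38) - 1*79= -120428 / 1807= -66.65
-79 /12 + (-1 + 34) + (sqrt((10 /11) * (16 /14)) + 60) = 4 * sqrt(385) /77 + 1037 /12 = 87.44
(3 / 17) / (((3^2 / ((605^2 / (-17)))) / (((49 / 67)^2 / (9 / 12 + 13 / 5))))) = -17576520500 / 260761521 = -67.40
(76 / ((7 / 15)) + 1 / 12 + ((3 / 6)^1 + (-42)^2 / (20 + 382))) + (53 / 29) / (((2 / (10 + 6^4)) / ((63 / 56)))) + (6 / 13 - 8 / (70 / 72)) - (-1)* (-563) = 19937123117 / 21217560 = 939.65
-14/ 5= -2.80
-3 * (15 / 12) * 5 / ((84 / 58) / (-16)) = 1450 / 7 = 207.14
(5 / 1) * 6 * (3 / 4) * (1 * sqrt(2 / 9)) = 15 * sqrt(2) / 2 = 10.61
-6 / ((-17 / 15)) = 90 / 17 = 5.29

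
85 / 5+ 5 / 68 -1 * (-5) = 1501 / 68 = 22.07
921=921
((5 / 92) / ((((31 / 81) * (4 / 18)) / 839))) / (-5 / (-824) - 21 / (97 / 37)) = -30554026605 / 456151019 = -66.98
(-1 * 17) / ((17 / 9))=-9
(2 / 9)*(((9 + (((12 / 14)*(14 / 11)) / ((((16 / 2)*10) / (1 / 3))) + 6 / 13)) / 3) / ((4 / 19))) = 514387 / 154440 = 3.33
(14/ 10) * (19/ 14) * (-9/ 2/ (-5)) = 171/ 100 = 1.71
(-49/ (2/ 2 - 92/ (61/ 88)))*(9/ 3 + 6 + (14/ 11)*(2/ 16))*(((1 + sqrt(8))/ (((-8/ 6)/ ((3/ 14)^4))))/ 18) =-663741*sqrt(2)/ 1108701440 - 663741/ 2217402880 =-0.00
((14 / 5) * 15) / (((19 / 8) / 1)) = 336 / 19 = 17.68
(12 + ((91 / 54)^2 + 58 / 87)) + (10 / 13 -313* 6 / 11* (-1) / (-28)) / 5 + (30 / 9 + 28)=668055439 / 14594580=45.77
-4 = -4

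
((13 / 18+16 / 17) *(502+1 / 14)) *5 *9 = 17888805 / 476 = 37581.52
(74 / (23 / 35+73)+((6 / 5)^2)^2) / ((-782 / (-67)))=166154573 / 629998750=0.26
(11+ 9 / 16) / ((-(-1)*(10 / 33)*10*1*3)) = 407 / 320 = 1.27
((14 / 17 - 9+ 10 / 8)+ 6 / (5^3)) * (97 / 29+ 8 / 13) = -87291231 / 3204500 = -27.24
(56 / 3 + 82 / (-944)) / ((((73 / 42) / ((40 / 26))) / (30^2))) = 828733500 / 55991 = 14801.19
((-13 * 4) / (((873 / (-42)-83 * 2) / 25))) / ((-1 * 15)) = -728 / 1569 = -0.46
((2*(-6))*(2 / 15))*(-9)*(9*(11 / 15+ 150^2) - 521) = 72714816 / 25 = 2908592.64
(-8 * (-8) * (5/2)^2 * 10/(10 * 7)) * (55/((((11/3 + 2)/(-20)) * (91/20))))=-26400000/10829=-2437.90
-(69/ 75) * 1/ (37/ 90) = -414/ 185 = -2.24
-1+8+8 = 15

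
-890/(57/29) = -25810/57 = -452.81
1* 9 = 9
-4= -4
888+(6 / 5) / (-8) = 17757 / 20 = 887.85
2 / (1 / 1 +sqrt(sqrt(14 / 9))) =2 / (1 +14^(1 / 4) *sqrt(3) / 3) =0.94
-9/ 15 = -3/ 5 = -0.60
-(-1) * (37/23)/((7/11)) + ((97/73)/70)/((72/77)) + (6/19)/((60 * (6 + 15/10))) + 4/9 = 2406407509/803905200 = 2.99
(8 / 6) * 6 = 8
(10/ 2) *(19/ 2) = 95/ 2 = 47.50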